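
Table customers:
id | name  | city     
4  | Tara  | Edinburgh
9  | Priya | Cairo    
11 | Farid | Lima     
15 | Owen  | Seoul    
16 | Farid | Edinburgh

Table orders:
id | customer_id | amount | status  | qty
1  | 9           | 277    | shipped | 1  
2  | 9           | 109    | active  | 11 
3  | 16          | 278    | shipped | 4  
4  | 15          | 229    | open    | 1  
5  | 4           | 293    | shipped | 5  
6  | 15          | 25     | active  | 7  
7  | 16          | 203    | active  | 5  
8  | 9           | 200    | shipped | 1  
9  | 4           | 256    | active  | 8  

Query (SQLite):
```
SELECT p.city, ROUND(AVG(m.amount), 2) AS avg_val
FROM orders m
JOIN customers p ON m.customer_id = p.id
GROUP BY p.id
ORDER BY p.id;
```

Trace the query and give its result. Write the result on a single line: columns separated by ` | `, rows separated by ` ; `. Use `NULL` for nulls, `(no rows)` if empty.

Join each orders row to its customers via customer_id.
Group joined rows by customers.id; compute ROUND(AVG(m.amount), 2) per group.
  4: ids {5, 9} → ROUND(AVG(m.amount), 2)=274.5
  9: ids {1, 2, 8} → ROUND(AVG(m.amount), 2)=195.33
  15: ids {4, 6} → ROUND(AVG(m.amount), 2)=127
  16: ids {3, 7} → ROUND(AVG(m.amount), 2)=240.5

Edinburgh | 274.5 ; Cairo | 195.33 ; Seoul | 127 ; Edinburgh | 240.5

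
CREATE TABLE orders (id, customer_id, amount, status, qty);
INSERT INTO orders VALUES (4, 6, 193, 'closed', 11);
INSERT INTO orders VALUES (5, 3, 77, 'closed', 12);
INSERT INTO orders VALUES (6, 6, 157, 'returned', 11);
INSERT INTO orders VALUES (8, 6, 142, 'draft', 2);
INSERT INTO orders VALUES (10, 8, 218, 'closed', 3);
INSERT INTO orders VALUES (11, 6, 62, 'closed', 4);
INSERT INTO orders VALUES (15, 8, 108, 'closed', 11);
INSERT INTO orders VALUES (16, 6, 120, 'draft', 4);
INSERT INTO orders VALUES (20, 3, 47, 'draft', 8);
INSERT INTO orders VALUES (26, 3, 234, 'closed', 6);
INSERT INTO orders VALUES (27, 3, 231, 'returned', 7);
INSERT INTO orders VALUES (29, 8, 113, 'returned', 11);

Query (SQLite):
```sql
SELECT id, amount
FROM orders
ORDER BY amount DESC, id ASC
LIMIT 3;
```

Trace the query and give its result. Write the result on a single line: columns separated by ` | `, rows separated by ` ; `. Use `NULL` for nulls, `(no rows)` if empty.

26 | 234 ; 27 | 231 ; 10 | 218

Sort by amount desc, tiebreak id asc: (234, id=26), (231, id=27), (218, id=10), (193, id=4), (157, id=6), (142, id=8) …. Take first 3.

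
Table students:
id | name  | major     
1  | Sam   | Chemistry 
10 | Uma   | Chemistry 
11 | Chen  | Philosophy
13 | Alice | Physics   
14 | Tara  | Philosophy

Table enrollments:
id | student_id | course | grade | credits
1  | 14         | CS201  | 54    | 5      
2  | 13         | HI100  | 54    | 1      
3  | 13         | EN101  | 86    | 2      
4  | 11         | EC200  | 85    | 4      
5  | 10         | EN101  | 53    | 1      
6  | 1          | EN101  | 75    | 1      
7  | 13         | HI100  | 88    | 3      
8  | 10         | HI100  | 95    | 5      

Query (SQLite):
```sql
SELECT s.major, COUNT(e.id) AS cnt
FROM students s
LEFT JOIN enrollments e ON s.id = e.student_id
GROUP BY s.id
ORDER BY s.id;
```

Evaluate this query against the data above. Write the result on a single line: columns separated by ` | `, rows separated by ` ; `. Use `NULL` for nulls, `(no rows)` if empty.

Chemistry | 1 ; Chemistry | 2 ; Philosophy | 1 ; Physics | 3 ; Philosophy | 1

LEFT JOIN keeps every students row; unmatched ones get NULL for enrollments columns.
Group by students.id and compute COUNT(e.id). COUNT(col) of an all-NULL group is 0.
  1: ids {6} → COUNT(e.id)=1
  10: ids {5, 8} → COUNT(e.id)=2
  11: ids {4} → COUNT(e.id)=1
  13: ids {2, 3, 7} → COUNT(e.id)=3
  14: ids {1} → COUNT(e.id)=1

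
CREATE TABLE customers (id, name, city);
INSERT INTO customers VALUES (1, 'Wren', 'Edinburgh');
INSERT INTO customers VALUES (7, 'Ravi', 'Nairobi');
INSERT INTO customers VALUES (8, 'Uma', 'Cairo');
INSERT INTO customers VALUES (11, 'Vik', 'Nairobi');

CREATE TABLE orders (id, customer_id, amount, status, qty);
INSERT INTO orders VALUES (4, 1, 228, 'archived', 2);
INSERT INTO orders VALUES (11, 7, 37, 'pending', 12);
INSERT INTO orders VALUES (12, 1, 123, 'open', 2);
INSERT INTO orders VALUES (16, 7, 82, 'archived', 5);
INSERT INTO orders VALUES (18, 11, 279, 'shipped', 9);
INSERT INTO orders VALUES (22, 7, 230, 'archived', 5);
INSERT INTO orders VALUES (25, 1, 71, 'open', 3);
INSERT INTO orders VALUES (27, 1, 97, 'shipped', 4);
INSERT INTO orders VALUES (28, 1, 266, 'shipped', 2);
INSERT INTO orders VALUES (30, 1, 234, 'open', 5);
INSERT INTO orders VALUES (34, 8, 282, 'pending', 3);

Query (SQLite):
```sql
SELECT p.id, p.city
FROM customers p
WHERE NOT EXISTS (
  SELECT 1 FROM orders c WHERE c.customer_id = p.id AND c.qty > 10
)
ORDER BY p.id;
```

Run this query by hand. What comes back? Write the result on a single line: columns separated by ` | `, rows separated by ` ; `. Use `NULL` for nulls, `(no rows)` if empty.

1 | Edinburgh ; 8 | Cairo ; 11 | Nairobi

For each customers row, check whether any orders with matching customer_id has qty > 10.
Keep rows where that is false.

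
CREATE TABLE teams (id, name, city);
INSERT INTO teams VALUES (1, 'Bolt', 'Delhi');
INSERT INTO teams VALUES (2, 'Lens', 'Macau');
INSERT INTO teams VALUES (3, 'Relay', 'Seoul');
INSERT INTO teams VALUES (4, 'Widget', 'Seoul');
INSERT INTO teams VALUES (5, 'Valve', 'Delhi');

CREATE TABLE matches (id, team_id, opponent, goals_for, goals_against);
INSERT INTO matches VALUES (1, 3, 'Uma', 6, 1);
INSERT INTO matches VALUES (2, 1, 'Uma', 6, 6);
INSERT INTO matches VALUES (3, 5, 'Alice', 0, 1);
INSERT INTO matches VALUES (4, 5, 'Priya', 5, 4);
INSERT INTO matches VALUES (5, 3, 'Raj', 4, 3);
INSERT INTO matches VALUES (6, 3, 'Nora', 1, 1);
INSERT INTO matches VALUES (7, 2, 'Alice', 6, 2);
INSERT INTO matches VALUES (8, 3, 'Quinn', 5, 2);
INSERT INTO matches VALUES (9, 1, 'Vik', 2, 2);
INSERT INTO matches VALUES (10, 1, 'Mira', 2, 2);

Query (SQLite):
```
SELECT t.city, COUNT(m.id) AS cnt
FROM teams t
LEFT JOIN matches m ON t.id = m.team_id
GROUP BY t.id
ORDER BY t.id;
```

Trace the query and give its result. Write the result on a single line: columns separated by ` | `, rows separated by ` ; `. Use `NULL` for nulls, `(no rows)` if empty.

LEFT JOIN keeps every teams row; unmatched ones get NULL for matches columns.
Group by teams.id and compute COUNT(m.id). COUNT(col) of an all-NULL group is 0.
  1: ids {2, 9, 10} → COUNT(m.id)=3
  2: ids {7} → COUNT(m.id)=1
  3: ids {1, 5, 6, 8} → COUNT(m.id)=4
  4: ids {—} → COUNT(m.id)=0
  5: ids {3, 4} → COUNT(m.id)=2

Delhi | 3 ; Macau | 1 ; Seoul | 4 ; Seoul | 0 ; Delhi | 2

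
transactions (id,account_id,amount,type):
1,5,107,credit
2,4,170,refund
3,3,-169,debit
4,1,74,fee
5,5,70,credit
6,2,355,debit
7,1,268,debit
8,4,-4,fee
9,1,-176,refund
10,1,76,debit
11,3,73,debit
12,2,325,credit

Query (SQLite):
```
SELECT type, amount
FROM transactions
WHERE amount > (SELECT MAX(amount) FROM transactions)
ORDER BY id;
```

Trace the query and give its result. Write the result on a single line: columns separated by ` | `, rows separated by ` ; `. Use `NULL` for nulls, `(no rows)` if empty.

(no rows)

Scalar subquery: MAX(amount) over all transactions rows = 355.
Keep rows where amount > that value.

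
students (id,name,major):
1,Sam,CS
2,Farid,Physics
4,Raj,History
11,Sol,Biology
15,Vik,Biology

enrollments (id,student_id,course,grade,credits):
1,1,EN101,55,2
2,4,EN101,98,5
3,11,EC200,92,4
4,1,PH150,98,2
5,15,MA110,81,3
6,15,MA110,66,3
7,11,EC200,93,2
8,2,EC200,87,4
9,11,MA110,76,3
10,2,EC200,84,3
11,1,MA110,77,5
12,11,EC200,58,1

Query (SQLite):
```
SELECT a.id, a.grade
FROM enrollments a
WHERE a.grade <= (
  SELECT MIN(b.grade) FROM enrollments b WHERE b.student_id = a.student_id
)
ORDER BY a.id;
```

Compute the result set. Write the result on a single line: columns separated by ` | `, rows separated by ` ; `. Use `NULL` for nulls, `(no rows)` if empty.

1 | 55 ; 2 | 98 ; 6 | 66 ; 10 | 84 ; 12 | 58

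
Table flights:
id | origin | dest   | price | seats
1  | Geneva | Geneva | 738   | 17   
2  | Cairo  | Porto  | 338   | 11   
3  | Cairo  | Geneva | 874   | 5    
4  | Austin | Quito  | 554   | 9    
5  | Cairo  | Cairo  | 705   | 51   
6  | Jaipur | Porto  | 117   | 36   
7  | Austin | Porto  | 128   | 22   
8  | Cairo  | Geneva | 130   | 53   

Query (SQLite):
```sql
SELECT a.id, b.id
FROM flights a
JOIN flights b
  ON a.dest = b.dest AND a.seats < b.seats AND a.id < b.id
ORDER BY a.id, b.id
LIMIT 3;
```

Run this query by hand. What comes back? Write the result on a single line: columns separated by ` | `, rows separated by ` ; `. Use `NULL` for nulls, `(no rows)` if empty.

1 | 8 ; 2 | 6 ; 2 | 7

Pairs (a,b) with same dest, a.seats < b.seats, a.id < b.id.
dest groups: Cairo:{5} Geneva:{1,3,8} Porto:{2,6,7} Quito:{4}
Ordered by (a.id, b.id); first 3.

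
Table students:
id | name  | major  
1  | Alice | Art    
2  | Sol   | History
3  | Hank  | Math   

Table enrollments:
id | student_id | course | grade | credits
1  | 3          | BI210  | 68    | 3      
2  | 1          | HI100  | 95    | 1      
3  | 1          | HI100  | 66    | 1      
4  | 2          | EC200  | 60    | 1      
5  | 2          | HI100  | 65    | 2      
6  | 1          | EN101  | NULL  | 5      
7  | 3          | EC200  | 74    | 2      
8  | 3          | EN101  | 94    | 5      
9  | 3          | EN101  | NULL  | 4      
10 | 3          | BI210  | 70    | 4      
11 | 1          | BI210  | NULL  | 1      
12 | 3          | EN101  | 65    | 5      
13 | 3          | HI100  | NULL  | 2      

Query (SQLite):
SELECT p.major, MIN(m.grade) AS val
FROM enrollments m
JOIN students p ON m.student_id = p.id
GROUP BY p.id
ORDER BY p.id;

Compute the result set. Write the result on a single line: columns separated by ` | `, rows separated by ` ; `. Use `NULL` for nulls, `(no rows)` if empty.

Art | 66 ; History | 60 ; Math | 65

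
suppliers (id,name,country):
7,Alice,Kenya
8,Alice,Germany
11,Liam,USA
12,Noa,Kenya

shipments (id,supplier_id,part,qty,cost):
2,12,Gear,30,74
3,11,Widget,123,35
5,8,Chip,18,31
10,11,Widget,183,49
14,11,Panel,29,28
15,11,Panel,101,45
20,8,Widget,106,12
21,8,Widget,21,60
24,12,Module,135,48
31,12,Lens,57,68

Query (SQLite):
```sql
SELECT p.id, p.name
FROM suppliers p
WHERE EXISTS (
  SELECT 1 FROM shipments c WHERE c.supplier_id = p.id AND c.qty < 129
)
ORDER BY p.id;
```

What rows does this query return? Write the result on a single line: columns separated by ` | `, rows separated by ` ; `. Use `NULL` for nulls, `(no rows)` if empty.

For each suppliers row, check whether any shipments with matching supplier_id has qty < 129.
Keep rows where that is true.

8 | Alice ; 11 | Liam ; 12 | Noa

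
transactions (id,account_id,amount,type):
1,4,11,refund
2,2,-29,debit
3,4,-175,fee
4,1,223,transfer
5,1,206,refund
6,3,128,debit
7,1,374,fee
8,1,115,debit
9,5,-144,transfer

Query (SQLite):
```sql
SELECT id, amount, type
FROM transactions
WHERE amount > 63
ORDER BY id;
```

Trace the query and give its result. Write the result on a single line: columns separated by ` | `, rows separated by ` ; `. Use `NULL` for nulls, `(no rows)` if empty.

4 | 223 | transfer ; 5 | 206 | refund ; 6 | 128 | debit ; 7 | 374 | fee ; 8 | 115 | debit

amount > 63: ids {4, 5, 6, 7, 8}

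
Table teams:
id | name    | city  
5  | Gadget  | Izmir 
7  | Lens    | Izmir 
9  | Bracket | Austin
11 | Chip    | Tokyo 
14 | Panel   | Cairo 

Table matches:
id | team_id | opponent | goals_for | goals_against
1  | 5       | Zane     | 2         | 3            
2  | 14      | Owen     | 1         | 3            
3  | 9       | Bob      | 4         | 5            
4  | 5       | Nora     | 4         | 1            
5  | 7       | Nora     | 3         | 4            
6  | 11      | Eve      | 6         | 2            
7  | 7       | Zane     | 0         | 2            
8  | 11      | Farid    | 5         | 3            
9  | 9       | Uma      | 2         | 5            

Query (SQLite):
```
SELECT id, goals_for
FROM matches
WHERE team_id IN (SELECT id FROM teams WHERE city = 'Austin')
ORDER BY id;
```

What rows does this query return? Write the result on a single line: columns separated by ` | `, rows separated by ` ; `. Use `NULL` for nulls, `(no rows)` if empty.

Inner query: teams.id where city = 'Austin'.
Outer: keep matches rows whose team_id is in that set.
Inner query → {9}

3 | 4 ; 9 | 2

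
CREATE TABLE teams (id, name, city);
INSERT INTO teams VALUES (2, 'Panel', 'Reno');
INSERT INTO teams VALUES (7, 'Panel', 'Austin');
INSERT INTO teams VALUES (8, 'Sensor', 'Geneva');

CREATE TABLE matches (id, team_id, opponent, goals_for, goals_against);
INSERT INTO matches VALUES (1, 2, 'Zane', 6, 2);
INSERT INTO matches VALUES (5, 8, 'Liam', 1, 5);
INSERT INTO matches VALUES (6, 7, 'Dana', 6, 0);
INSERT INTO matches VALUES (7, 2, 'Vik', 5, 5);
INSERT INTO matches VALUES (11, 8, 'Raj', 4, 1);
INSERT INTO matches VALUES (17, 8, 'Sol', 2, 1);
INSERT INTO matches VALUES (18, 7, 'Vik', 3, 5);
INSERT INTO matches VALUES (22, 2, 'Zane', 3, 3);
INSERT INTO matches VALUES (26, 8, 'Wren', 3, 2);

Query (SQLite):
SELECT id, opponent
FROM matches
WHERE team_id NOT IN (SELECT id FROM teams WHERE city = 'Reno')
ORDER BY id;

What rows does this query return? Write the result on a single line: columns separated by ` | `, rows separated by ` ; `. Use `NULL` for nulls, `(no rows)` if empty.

Inner query: teams.id where city = 'Reno'.
Outer: keep matches rows whose team_id is not in that set.
Inner query → {2}

5 | Liam ; 6 | Dana ; 11 | Raj ; 17 | Sol ; 18 | Vik ; 26 | Wren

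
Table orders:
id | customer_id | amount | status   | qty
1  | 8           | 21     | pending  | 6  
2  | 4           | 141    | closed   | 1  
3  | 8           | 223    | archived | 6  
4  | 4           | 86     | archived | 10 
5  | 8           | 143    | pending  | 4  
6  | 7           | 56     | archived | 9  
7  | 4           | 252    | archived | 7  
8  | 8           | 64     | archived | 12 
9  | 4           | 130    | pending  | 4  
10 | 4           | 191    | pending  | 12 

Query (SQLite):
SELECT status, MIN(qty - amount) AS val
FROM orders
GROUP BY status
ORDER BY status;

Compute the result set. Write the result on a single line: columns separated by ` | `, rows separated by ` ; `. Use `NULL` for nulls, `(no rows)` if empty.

archived | -245 ; closed | -140 ; pending | -179

For each row compute qty - amount.
Group by status; take MIN of the expression per group.
  archived: ids {3, 4, 6, 7, 8} → MIN(qty - amount)=-245
  closed: ids {2} → MIN(qty - amount)=-140
  pending: ids {1, 5, 9, 10} → MIN(qty - amount)=-179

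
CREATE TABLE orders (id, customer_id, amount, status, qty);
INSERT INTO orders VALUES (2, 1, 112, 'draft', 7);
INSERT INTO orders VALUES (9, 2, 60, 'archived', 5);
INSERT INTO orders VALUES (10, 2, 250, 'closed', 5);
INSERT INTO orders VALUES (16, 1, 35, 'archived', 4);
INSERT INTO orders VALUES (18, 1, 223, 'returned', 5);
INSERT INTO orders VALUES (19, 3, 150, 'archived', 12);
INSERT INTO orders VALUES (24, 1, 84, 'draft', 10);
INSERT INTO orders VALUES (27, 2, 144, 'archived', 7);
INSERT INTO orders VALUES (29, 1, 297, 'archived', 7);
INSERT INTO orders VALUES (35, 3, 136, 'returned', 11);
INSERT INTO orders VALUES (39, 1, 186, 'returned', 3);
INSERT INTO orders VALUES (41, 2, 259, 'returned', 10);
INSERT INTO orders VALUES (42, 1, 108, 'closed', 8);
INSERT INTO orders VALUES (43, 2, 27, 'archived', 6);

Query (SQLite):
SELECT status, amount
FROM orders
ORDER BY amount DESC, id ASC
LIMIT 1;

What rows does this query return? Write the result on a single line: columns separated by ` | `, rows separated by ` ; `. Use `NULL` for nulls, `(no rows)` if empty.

Sort by amount desc, tiebreak id asc: (297, id=29), (259, id=41), (250, id=10), (223, id=18) …. Take first 1.

archived | 297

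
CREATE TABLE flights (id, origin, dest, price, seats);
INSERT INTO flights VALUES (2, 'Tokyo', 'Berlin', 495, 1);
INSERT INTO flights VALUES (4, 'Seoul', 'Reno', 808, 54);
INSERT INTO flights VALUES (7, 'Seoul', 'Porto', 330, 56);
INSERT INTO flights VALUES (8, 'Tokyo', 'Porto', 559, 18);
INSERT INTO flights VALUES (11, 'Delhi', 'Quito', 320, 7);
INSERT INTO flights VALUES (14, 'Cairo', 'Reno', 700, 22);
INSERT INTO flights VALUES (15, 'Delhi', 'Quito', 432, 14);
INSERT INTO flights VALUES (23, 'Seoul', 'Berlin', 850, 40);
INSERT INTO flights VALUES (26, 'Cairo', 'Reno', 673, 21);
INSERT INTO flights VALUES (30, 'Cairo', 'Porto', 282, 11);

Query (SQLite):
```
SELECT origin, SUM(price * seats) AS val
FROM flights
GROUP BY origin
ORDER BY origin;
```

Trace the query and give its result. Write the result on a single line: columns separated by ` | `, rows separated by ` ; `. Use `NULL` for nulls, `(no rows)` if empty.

For each row compute price * seats.
Group by origin; take SUM of the expression per group.
  Cairo: ids {14, 26, 30} → SUM(price * seats)=32635
  Delhi: ids {11, 15} → SUM(price * seats)=8288
  Seoul: ids {4, 7, 23} → SUM(price * seats)=96112
  Tokyo: ids {2, 8} → SUM(price * seats)=10557

Cairo | 32635 ; Delhi | 8288 ; Seoul | 96112 ; Tokyo | 10557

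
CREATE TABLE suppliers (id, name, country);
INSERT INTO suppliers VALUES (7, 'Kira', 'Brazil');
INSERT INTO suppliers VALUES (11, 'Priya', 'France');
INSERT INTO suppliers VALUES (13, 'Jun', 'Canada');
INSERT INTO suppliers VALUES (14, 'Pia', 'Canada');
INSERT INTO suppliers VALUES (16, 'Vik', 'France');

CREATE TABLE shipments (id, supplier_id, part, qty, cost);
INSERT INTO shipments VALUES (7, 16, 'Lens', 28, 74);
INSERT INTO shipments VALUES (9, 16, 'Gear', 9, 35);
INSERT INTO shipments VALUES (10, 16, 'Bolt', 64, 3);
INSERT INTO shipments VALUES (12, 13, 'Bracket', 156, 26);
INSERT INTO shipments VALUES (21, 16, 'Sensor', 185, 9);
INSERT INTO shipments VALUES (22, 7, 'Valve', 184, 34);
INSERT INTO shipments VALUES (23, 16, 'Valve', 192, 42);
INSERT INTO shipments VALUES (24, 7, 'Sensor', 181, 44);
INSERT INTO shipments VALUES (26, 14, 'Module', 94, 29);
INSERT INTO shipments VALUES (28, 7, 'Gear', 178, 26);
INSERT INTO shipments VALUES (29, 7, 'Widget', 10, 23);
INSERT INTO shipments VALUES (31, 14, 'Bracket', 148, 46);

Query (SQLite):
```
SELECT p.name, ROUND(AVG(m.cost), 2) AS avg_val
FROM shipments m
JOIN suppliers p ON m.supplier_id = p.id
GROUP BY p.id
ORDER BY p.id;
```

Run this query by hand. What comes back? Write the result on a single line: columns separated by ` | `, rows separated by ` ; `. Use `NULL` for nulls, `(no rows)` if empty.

Join each shipments row to its suppliers via supplier_id.
Group joined rows by suppliers.id; compute ROUND(AVG(m.cost), 2) per group.
  7: ids {22, 24, 28, 29} → ROUND(AVG(m.cost), 2)=31.75
  13: ids {12} → ROUND(AVG(m.cost), 2)=26
  14: ids {26, 31} → ROUND(AVG(m.cost), 2)=37.5
  16: ids {7, 9, 10, 21, 23} → ROUND(AVG(m.cost), 2)=32.6

Kira | 31.75 ; Jun | 26 ; Pia | 37.5 ; Vik | 32.6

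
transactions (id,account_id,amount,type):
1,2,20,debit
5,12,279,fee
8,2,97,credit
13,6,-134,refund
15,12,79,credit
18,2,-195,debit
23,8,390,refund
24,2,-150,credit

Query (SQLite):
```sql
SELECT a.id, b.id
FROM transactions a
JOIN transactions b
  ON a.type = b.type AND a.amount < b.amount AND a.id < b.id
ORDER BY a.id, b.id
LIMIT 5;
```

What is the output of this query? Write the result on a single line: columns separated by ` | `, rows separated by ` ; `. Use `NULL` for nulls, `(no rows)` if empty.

Pairs (a,b) with same type, a.amount < b.amount, a.id < b.id.
type groups: credit:{8,15,24} debit:{1,18} fee:{5} refund:{13,23}
Ordered by (a.id, b.id); first 5.

13 | 23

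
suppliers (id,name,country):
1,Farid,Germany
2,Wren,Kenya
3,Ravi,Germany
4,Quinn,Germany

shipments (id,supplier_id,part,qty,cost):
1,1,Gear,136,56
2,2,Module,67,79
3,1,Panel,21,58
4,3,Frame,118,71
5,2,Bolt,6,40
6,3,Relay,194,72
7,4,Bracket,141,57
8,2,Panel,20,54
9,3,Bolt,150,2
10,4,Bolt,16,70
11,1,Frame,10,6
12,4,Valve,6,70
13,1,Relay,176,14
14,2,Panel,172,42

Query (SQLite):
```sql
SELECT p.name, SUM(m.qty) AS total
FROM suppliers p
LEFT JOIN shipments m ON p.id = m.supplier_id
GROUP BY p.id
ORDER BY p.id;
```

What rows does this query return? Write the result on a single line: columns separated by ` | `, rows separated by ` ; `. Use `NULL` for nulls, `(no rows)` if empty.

Farid | 343 ; Wren | 265 ; Ravi | 462 ; Quinn | 163

LEFT JOIN keeps every suppliers row; unmatched ones get NULL for shipments columns.
Group by suppliers.id and compute SUM(m.qty). SUM over an all-NULL group is NULL.
  1: ids {1, 3, 11, 13} → SUM(m.qty)=343
  2: ids {2, 5, 8, 14} → SUM(m.qty)=265
  3: ids {4, 6, 9} → SUM(m.qty)=462
  4: ids {7, 10, 12} → SUM(m.qty)=163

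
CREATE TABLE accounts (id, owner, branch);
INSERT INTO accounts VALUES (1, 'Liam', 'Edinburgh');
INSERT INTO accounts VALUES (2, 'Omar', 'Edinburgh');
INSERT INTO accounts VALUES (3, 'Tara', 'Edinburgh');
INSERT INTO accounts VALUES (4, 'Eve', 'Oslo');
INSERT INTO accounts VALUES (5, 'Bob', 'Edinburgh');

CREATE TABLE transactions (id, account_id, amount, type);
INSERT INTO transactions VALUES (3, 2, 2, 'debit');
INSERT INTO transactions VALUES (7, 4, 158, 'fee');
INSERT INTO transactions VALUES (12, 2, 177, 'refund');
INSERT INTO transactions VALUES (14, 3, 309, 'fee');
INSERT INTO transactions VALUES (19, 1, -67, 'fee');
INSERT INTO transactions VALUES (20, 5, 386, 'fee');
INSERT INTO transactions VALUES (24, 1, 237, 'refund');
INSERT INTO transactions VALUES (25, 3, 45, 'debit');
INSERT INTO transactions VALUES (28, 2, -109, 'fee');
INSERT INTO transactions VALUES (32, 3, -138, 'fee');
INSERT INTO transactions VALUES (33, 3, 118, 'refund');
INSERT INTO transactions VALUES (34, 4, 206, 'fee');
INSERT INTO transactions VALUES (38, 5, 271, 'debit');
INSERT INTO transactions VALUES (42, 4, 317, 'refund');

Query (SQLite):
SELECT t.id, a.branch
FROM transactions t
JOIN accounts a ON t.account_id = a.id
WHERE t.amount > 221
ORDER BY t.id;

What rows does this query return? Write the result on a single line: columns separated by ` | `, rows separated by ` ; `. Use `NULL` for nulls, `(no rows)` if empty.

Each transactions row matches the accounts row where account_id = accounts.id.
Then keep rows with t.amount > 221.

14 | Edinburgh ; 20 | Edinburgh ; 24 | Edinburgh ; 38 | Edinburgh ; 42 | Oslo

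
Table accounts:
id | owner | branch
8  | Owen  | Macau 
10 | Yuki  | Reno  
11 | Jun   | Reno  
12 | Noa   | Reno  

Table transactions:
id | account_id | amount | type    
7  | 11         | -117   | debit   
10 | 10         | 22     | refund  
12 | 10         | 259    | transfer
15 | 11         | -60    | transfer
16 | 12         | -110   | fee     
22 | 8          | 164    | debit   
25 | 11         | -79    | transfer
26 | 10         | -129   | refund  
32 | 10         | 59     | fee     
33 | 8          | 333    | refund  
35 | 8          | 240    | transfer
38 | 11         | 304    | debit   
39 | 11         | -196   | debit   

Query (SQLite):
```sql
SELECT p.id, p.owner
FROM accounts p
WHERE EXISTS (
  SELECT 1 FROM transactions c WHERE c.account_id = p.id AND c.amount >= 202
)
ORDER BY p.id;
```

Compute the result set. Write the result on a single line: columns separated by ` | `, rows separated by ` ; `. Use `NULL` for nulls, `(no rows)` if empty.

For each accounts row, check whether any transactions with matching account_id has amount >= 202.
Keep rows where that is true.

8 | Owen ; 10 | Yuki ; 11 | Jun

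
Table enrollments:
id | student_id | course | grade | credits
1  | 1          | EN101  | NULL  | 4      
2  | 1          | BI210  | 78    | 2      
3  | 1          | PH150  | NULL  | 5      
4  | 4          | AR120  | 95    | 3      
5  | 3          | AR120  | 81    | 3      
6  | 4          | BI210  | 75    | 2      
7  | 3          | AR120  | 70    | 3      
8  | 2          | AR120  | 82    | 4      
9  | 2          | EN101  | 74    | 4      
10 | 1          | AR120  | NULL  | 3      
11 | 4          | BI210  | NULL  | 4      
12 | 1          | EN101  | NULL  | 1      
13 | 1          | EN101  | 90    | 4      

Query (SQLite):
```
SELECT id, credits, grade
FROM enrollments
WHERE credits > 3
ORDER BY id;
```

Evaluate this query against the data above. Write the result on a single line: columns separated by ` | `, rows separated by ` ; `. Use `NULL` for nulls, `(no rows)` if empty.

1 | 4 | NULL ; 3 | 5 | NULL ; 8 | 4 | 82 ; 9 | 4 | 74 ; 11 | 4 | NULL ; 13 | 4 | 90

credits > 3: ids {1, 3, 8, 9, 11, 13}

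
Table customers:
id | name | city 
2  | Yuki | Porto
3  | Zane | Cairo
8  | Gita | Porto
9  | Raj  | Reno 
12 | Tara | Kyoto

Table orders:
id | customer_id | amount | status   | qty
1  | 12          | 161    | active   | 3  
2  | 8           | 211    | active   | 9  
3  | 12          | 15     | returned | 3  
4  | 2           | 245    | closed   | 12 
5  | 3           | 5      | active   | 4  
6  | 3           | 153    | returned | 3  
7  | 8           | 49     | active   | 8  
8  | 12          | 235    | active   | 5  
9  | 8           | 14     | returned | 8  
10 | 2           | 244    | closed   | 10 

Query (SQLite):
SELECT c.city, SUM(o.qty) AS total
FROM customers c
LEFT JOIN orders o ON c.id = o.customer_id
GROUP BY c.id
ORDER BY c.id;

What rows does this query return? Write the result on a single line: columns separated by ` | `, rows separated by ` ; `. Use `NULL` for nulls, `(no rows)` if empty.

LEFT JOIN keeps every customers row; unmatched ones get NULL for orders columns.
Group by customers.id and compute SUM(o.qty). SUM over an all-NULL group is NULL.
  2: ids {4, 10} → SUM(o.qty)=22
  3: ids {5, 6} → SUM(o.qty)=7
  8: ids {2, 7, 9} → SUM(o.qty)=25
  9: ids {—} → SUM(o.qty)=NULL
  12: ids {1, 3, 8} → SUM(o.qty)=11

Porto | 22 ; Cairo | 7 ; Porto | 25 ; Reno | NULL ; Kyoto | 11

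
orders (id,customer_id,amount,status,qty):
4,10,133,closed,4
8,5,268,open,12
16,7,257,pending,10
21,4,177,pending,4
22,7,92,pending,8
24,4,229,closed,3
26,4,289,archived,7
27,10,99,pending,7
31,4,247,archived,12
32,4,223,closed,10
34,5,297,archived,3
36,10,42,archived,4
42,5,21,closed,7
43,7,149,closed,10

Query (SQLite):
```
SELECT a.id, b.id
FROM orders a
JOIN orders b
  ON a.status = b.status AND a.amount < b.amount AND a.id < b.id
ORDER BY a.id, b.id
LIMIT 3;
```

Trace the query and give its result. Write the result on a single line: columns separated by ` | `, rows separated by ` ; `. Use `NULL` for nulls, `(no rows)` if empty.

Pairs (a,b) with same status, a.amount < b.amount, a.id < b.id.
status groups: archived:{26,31,34,36} closed:{4,24,32,42,43} open:{8} pending:{16,21,22,27}
Ordered by (a.id, b.id); first 3.

4 | 24 ; 4 | 32 ; 4 | 43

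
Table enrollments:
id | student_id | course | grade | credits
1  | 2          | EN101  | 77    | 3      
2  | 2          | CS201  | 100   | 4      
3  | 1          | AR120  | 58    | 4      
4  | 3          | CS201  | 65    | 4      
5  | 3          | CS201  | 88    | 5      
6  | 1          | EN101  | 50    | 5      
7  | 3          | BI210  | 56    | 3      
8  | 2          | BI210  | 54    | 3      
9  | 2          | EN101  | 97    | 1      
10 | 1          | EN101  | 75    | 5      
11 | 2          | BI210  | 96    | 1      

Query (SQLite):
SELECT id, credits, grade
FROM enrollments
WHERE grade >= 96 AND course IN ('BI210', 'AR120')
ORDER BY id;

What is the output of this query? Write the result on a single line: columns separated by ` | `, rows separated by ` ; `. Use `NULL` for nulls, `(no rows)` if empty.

11 | 1 | 96

grade >= 96: ids {2, 9, 11}
course IN ('BI210', 'AR120'): ids {3, 7, 8, 11}
Combine with AND.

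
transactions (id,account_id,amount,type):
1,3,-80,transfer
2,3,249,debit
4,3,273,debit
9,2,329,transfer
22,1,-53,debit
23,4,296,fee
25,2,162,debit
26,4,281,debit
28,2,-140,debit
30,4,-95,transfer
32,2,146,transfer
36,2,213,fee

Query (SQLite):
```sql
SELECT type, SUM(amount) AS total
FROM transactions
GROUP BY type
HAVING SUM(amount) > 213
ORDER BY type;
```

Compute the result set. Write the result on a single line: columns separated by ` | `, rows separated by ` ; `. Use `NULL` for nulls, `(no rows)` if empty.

Partition transactions by type; compute SUM(amount) within each group.
HAVING: keep groups where SUM(amount) > 213.
  debit: ids {2, 4, 22, 25, 26, 28} → SUM(amount)=772
  fee: ids {23, 36} → SUM(amount)=509
  transfer: ids {1, 9, 30, 32} → SUM(amount)=300

debit | 772 ; fee | 509 ; transfer | 300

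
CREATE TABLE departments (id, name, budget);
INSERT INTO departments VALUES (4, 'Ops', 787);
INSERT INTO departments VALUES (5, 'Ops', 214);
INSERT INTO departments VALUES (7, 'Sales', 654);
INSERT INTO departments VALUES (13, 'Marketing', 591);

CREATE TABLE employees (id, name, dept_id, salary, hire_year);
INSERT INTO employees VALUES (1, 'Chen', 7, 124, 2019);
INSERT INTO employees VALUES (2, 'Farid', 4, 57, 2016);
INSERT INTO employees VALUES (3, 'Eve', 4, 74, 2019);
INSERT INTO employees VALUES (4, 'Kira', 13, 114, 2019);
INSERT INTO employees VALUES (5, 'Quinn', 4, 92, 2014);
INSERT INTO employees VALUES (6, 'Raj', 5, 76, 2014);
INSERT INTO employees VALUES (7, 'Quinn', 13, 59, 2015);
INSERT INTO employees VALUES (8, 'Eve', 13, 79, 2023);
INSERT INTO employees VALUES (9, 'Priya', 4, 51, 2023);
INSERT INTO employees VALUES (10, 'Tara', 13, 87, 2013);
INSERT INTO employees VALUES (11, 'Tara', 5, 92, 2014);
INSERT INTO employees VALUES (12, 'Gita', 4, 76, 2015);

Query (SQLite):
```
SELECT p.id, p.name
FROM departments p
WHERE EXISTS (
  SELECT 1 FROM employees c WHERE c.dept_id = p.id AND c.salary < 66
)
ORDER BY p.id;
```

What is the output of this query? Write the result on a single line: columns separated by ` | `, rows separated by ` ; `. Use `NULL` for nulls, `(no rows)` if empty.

4 | Ops ; 13 | Marketing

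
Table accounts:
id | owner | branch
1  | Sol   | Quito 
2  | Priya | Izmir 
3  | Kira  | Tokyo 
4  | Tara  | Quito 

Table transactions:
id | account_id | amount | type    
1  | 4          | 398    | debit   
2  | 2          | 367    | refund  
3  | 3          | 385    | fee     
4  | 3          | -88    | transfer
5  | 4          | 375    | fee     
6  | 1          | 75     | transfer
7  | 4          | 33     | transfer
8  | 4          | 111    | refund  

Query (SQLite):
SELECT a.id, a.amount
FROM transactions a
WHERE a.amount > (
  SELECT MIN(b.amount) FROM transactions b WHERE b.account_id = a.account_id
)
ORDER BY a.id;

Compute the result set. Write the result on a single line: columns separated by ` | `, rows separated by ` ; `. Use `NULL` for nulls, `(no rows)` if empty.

1 | 398 ; 3 | 385 ; 5 | 375 ; 8 | 111

For each transactions row a, compute MIN(amount) over rows sharing a.account_id.
Keep row a if a.amount > that per-group MIN.
  account_id=1: MIN(amount) = 75
  account_id=2: MIN(amount) = 367
  account_id=3: MIN(amount) = -88
  account_id=4: MIN(amount) = 33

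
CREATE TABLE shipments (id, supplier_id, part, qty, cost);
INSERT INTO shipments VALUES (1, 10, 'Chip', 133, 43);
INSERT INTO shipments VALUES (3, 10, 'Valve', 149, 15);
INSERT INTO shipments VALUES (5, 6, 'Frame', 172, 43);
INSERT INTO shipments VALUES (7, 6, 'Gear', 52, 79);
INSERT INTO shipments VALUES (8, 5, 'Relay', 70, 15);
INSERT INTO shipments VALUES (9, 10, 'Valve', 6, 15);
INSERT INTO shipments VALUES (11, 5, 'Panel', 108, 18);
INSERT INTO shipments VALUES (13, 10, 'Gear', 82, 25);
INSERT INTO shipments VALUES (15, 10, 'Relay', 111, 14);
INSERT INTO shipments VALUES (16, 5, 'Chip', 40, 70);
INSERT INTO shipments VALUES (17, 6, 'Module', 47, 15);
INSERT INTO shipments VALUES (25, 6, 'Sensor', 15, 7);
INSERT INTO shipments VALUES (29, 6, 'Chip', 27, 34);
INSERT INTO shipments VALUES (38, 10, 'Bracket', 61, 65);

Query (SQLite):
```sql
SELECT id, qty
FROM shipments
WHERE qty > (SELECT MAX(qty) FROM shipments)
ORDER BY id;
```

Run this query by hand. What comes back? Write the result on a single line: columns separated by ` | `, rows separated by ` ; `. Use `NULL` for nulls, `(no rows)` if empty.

Scalar subquery: MAX(qty) over all shipments rows = 172.
Keep rows where qty > that value.

(no rows)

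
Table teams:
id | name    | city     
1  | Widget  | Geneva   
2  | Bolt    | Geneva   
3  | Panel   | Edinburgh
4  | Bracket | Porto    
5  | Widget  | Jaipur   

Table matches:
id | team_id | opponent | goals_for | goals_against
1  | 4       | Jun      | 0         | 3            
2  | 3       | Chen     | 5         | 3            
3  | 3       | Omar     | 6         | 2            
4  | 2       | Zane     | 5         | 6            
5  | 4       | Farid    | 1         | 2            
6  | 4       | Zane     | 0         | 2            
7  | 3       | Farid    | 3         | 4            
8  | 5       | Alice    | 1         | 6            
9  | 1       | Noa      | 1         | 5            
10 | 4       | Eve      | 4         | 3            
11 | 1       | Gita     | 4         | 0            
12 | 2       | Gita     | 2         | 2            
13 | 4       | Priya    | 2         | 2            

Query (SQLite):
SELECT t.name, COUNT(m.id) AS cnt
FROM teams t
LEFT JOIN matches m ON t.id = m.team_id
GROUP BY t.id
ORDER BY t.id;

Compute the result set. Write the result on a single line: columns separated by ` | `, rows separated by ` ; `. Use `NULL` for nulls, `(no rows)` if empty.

Widget | 2 ; Bolt | 2 ; Panel | 3 ; Bracket | 5 ; Widget | 1

LEFT JOIN keeps every teams row; unmatched ones get NULL for matches columns.
Group by teams.id and compute COUNT(m.id). COUNT(col) of an all-NULL group is 0.
  1: ids {9, 11} → COUNT(m.id)=2
  2: ids {4, 12} → COUNT(m.id)=2
  3: ids {2, 3, 7} → COUNT(m.id)=3
  4: ids {1, 5, 6, 10, 13} → COUNT(m.id)=5
  5: ids {8} → COUNT(m.id)=1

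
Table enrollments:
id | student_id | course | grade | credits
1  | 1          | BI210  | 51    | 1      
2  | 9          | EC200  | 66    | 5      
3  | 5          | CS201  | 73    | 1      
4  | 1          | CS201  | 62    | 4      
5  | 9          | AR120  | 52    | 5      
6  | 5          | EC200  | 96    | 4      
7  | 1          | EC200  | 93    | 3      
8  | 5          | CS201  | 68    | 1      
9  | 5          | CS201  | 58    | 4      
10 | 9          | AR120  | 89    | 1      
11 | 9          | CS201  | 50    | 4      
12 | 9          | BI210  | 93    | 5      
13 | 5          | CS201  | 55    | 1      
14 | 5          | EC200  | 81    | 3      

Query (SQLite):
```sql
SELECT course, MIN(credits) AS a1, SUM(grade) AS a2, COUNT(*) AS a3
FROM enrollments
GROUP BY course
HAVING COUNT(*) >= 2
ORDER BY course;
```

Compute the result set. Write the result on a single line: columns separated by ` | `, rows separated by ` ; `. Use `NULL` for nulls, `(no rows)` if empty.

AR120 | 1 | 141 | 2 ; BI210 | 1 | 144 | 2 ; CS201 | 1 | 366 | 6 ; EC200 | 3 | 336 | 4

Group enrollments by course.
Per group compute: MIN(credits), SUM(grade), COUNT(*).
HAVING: drop groups with fewer than 2 rows.
  AR120: ids {5, 10} → MIN(credits)=1, SUM(grade)=141, COUNT(*)=2
  BI210: ids {1, 12} → MIN(credits)=1, SUM(grade)=144, COUNT(*)=2
  CS201: ids {3, 4, 8, 9, 11, 13} → MIN(credits)=1, SUM(grade)=366, COUNT(*)=6
  EC200: ids {2, 6, 7, 14} → MIN(credits)=3, SUM(grade)=336, COUNT(*)=4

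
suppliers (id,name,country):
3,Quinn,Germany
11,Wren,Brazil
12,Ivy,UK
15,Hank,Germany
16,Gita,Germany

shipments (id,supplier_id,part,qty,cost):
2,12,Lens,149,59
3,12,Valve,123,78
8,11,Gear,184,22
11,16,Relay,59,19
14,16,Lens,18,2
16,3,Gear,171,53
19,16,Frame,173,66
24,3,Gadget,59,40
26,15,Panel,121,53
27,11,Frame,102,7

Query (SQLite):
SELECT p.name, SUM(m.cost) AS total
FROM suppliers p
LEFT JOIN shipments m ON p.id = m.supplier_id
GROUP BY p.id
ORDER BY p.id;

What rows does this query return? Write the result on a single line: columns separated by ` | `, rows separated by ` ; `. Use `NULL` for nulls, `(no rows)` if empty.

Quinn | 93 ; Wren | 29 ; Ivy | 137 ; Hank | 53 ; Gita | 87

LEFT JOIN keeps every suppliers row; unmatched ones get NULL for shipments columns.
Group by suppliers.id and compute SUM(m.cost). SUM over an all-NULL group is NULL.
  3: ids {16, 24} → SUM(m.cost)=93
  11: ids {8, 27} → SUM(m.cost)=29
  12: ids {2, 3} → SUM(m.cost)=137
  15: ids {26} → SUM(m.cost)=53
  16: ids {11, 14, 19} → SUM(m.cost)=87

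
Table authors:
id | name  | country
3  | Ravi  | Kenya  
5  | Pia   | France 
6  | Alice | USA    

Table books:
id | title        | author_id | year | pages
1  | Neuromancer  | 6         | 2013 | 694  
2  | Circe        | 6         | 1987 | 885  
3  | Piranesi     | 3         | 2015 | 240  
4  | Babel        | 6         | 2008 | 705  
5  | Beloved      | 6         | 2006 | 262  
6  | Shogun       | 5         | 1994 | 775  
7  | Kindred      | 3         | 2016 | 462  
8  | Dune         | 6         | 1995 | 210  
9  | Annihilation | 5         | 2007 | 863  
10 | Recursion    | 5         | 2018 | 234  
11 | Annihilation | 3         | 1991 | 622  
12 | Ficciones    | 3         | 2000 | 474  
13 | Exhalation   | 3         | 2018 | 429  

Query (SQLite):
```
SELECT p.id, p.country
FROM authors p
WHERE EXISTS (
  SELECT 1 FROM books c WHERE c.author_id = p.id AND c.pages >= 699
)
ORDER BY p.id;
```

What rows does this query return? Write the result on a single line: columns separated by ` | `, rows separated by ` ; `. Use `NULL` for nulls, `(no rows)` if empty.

For each authors row, check whether any books with matching author_id has pages >= 699.
Keep rows where that is true.

5 | France ; 6 | USA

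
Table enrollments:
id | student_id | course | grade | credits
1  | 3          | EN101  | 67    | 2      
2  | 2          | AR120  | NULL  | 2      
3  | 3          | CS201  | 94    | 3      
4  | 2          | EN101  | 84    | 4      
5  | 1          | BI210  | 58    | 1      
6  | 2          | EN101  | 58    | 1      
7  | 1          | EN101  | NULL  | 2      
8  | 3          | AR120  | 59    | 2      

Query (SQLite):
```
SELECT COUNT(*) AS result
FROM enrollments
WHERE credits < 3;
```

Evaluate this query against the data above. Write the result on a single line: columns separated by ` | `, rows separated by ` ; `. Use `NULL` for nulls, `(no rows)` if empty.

Rows where credits < 3 → credits values: [2, 2, 1, 1, 2, 2].
COUNT(*) counts rows → 6.

6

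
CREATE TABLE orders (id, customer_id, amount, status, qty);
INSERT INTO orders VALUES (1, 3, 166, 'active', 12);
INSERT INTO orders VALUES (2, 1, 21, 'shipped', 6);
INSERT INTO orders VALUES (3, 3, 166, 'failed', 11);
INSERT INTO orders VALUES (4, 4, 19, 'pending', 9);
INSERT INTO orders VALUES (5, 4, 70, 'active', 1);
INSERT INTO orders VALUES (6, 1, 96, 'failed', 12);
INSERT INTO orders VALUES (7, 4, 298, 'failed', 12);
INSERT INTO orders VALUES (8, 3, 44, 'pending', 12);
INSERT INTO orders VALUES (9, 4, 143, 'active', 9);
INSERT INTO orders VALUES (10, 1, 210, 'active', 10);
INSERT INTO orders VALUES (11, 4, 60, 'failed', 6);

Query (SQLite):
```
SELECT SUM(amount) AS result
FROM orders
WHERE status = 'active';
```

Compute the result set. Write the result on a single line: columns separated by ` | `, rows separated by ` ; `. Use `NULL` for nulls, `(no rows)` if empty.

Rows where status='active' → amount values: [166, 70, 143, 210].
SUM of non-NULL values = 589.

589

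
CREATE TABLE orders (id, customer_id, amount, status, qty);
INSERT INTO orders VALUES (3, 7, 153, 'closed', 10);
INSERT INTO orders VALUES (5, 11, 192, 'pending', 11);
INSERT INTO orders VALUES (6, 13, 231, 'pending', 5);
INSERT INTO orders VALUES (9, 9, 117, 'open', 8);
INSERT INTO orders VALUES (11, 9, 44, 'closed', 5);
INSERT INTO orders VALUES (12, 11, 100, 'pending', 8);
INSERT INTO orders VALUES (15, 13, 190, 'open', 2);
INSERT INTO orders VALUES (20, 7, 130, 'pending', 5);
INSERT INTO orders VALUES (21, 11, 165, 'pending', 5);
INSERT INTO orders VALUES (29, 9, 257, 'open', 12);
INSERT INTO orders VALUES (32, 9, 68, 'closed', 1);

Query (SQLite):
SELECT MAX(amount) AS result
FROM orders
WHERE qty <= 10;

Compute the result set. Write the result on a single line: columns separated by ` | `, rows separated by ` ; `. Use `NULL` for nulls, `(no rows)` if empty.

Rows where qty <= 10 → amount values: [153, 231, 117, 44, 100, 190, 130, 165, 68].
MAX of non-NULL values = 231.

231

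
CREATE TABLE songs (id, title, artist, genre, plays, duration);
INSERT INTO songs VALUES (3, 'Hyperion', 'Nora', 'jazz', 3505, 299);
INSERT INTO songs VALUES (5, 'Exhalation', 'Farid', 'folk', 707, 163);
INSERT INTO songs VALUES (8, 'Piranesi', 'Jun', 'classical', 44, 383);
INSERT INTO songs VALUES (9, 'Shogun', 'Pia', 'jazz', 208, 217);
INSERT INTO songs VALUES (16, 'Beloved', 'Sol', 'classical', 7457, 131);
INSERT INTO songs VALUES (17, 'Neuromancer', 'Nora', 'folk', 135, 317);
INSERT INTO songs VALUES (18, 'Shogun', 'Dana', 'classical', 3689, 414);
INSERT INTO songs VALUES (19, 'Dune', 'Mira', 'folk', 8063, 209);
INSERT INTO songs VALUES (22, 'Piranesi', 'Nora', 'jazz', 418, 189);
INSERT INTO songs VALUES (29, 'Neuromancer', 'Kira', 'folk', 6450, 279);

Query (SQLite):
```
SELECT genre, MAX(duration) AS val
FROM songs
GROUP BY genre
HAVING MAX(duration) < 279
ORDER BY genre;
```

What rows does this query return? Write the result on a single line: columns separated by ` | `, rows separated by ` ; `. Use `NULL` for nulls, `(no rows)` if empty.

(no rows)

Partition songs by genre; compute MAX(duration) within each group.
HAVING: keep groups where MAX(duration) < 279.
  classical: ids {8, 16, 18} → MAX(duration)=414
  folk: ids {5, 17, 19, 29} → MAX(duration)=317
  jazz: ids {3, 9, 22} → MAX(duration)=299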